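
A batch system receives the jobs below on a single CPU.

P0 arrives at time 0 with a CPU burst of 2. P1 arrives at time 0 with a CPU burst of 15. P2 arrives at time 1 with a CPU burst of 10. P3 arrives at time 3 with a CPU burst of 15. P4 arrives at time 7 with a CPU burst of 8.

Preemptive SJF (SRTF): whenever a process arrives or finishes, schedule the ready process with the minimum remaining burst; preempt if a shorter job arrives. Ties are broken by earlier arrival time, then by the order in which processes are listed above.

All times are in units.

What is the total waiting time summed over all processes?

58

Timeline: | P0 0-2 | P2 2-12 | P4 12-20 | P1 20-35 | P3 35-50 |
Completion: P0=2  P1=35  P2=12  P3=50  P4=20
Waiting = turnaround − burst: P0=0, P1=20, P2=1, P3=32, P4=5
Total waiting = 0 + 20 + 1 + 32 + 5 = 58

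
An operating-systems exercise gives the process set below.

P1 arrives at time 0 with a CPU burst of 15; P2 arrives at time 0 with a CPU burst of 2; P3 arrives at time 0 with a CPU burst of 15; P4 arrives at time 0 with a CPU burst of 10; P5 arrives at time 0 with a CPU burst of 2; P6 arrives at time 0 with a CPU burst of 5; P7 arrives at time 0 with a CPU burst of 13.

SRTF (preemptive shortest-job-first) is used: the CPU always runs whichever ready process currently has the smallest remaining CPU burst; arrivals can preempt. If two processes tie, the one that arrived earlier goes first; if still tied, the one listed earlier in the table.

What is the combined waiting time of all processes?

Schedule: | P2 0-2 | P5 2-4 | P6 4-9 | P4 9-19 | P7 19-32 | P1 32-47 | P3 47-62 |
Completion: P1=47  P2=2  P3=62  P4=19  P5=4  P6=9  P7=32
Turnaround (C−A): P1=47  P2=2  P3=62  P4=19  P5=4  P6=9  P7=32
Waiting = turnaround − burst: P1=32, P2=0, P3=47, P4=9, P5=2, P6=4, P7=19
Total waiting = 32 + 0 + 47 + 9 + 2 + 4 + 19 = 113

113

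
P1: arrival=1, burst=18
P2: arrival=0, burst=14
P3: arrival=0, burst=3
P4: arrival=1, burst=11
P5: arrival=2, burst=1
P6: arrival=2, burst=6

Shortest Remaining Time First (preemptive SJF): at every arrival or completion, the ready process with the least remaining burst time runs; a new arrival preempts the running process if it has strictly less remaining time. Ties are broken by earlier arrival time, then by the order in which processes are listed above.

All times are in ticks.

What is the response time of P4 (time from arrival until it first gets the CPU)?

Schedule: | P3 0-3 | P5 3-4 | P6 4-10 | P4 10-21 | P2 21-35 | P1 35-53 |
Completion: P1=53  P2=35  P3=3  P4=21  P5=4  P6=10
Turnaround (C−A): P1=52  P2=35  P3=3  P4=20  P5=2  P6=8
Response(P4) = first start − arrival = 10 − 1 = 9

9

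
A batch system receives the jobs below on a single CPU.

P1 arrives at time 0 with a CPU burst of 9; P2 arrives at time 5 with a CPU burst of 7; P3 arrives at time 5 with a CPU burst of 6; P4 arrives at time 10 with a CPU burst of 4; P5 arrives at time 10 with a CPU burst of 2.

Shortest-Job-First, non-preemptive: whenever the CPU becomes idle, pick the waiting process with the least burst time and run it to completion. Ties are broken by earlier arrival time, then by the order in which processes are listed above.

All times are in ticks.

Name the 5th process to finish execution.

Timeline: | P1 0-9 | P3 9-15 | P5 15-17 | P4 17-21 | P2 21-28 |
Completion: P1=9  P2=28  P3=15  P4=21  P5=17
Finish order: P1 → P3 → P5 → P4 → P2

P2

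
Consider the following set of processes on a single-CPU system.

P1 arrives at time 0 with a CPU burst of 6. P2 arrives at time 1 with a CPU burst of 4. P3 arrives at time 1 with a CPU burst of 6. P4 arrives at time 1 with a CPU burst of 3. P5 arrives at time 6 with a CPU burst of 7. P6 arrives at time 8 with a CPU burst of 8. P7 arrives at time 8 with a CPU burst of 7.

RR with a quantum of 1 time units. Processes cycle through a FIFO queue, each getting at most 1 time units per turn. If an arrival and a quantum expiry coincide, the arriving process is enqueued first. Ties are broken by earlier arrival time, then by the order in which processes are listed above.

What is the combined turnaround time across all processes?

183

Timeline: | P1 0-1 | P2 1-2 | P3 2-3 | P4 3-4 | P1 4-5 | P2 5-6 | P3 6-7 | P4 7-8 | P1 8-9 | P5 9-10 | P2 10-11 | P3 11-12 | P6 12-13 | P7 13-14 | P4 14-15 | P1 15-16 | P5 16-17 | P2 17-18 | P3 18-19 | P6 19-20 | P7 20-21 | P1 21-22 | P5 22-23 | P3 23-24 | P6 24-25 | P7 25-26 | P1 26-27 | P5 27-28 | P3 28-29 | P6 29-30 | P7 30-31 | P5 31-32 | P6 32-33 | P7 33-34 | P5 34-35 | P6 35-36 | P7 36-37 | P5 37-38 | P6 38-39 | P7 39-40 | P6 40-41 |
Completion: P1=27  P2=18  P3=29  P4=15  P5=38  P6=41  P7=40
Turnaround = completion − arrival: P1=27, P2=17, P3=28, P4=14, P5=32, P6=33, P7=32
Total turnaround = 27 + 17 + 28 + 14 + 32 + 33 + 32 = 183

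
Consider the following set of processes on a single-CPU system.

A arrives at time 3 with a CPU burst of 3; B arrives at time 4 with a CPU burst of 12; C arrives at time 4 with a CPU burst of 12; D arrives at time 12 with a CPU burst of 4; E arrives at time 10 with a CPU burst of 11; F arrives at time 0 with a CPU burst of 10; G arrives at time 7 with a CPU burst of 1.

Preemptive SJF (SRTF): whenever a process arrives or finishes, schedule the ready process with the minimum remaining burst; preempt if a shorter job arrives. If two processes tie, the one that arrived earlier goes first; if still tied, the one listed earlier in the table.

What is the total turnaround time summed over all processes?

Schedule: | F 0-3 | A 3-6 | F 6-7 | G 7-8 | F 8-14 | D 14-18 | E 18-29 | B 29-41 | C 41-53 |
Completion: A=6  B=41  C=53  D=18  E=29  F=14  G=8
Turnaround = completion − arrival: A=3, B=37, C=49, D=6, E=19, F=14, G=1
Total turnaround = 3 + 37 + 49 + 6 + 19 + 14 + 1 = 129

129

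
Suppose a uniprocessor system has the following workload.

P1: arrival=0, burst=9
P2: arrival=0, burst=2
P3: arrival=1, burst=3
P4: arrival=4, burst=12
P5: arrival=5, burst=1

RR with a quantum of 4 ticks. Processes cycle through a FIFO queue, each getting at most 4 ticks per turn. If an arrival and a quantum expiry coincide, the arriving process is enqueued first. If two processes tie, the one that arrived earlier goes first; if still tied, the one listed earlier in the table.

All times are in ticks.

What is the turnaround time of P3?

8

Timeline: | P1 0-4 | P2 4-6 | P3 6-9 | P4 9-13 | P1 13-17 | P5 17-18 | P4 18-22 | P1 22-23 | P4 23-27 |
Completion: P1=23  P2=6  P3=9  P4=27  P5=18
Turnaround (C−A): P1=23  P2=6  P3=8  P4=23  P5=13
Turnaround(P3) = completion − arrival = 9 − 1 = 8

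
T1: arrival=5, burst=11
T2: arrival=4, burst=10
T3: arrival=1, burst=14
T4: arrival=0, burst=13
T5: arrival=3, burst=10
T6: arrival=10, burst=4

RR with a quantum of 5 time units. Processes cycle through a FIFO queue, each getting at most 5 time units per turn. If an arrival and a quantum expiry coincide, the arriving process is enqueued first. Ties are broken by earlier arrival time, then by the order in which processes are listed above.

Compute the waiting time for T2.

Gantt: | T4 0-5 | T3 5-10 | T5 10-15 | T2 15-20 | T1 20-25 | T4 25-30 | T6 30-34 | T3 34-39 | T5 39-44 | T2 44-49 | T1 49-54 | T4 54-57 | T3 57-61 | T1 61-62 |
Completion: T1=62  T2=49  T3=61  T4=57  T5=44  T6=34
Waiting(T2) = turnaround − burst = 45 − 10 = 35

35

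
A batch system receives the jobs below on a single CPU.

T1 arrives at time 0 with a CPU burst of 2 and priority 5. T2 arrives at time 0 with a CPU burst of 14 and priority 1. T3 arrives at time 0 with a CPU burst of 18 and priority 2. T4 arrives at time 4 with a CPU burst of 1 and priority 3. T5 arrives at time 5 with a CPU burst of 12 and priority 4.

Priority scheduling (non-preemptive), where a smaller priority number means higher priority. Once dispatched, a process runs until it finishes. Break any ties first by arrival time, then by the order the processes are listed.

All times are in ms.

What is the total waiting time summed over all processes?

115

Schedule: | T2 0-14 | T3 14-32 | T4 32-33 | T5 33-45 | T1 45-47 |
Completion: T1=47  T2=14  T3=32  T4=33  T5=45
Turnaround (C−A): T1=47  T2=14  T3=32  T4=29  T5=40
Waiting = turnaround − burst: T1=45, T2=0, T3=14, T4=28, T5=28
Total waiting = 45 + 0 + 14 + 28 + 28 = 115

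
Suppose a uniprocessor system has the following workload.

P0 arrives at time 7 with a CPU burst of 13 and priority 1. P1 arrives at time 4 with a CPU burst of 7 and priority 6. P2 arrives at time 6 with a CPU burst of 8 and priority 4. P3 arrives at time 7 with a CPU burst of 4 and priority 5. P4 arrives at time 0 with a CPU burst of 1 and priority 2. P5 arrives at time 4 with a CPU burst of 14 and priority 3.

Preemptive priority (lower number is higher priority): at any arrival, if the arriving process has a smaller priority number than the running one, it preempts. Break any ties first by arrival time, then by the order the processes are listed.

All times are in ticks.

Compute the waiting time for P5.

Gantt: | P4 0-1 | idle 1-4 | P5 4-7 | P0 7-20 | P5 20-31 | P2 31-39 | P3 39-43 | P1 43-50 |
Completion: P0=20  P1=50  P2=39  P3=43  P4=1  P5=31
Turnaround (C−A): P0=13  P1=46  P2=33  P3=36  P4=1  P5=27
Waiting(P5) = turnaround − burst = 27 − 14 = 13

13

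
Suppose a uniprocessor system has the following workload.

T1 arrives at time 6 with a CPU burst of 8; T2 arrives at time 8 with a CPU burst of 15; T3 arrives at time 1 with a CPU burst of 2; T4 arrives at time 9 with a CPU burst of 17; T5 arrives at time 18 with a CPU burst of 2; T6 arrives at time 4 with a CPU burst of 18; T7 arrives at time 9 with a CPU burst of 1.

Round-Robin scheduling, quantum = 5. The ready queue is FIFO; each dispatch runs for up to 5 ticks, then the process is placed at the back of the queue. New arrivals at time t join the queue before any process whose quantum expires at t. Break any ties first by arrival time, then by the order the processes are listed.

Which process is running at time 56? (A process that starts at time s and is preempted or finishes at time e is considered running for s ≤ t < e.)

Timeline: | idle 0-1 | T3 1-3 | idle 3-4 | T6 4-9 | T1 9-14 | T2 14-19 | T4 19-24 | T7 24-25 | T6 25-30 | T1 30-33 | T5 33-35 | T2 35-40 | T4 40-45 | T6 45-50 | T2 50-55 | T4 55-60 | T6 60-63 | T4 63-65 |
Completion: T1=33  T2=55  T3=3  T4=65  T5=35  T6=63  T7=25

T4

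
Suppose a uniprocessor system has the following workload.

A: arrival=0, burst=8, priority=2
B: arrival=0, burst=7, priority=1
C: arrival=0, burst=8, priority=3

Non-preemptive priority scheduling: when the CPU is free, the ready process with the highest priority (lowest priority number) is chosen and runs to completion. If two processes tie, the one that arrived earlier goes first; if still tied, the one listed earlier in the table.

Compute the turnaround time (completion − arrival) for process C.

Timeline: | B 0-7 | A 7-15 | C 15-23 |
Completion: A=15  B=7  C=23
Turnaround (C−A): A=15  B=7  C=23
Turnaround(C) = completion − arrival = 23 − 0 = 23

23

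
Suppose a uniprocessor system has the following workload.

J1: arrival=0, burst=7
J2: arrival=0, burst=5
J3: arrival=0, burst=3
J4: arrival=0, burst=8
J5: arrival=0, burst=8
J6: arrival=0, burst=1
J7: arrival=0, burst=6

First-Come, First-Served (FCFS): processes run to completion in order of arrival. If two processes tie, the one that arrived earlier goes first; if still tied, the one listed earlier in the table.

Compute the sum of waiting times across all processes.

Timeline: | J1 0-7 | J2 7-12 | J3 12-15 | J4 15-23 | J5 23-31 | J6 31-32 | J7 32-38 |
Completion: J1=7  J2=12  J3=15  J4=23  J5=31  J6=32  J7=38
Turnaround (C−A): J1=7  J2=12  J3=15  J4=23  J5=31  J6=32  J7=38
Waiting = turnaround − burst: J1=0, J2=7, J3=12, J4=15, J5=23, J6=31, J7=32
Total waiting = 0 + 7 + 12 + 15 + 23 + 31 + 32 = 120

120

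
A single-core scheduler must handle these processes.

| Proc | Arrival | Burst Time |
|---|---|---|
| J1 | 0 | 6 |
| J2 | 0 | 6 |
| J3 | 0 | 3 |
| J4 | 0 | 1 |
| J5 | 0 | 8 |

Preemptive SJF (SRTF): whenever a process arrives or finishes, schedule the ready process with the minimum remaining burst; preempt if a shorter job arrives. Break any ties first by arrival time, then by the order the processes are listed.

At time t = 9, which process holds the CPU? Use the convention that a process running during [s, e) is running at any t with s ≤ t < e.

J1

Schedule: | J4 0-1 | J3 1-4 | J1 4-10 | J2 10-16 | J5 16-24 |
Completion: J1=10  J2=16  J3=4  J4=1  J5=24
Turnaround (C−A): J1=10  J2=16  J3=4  J4=1  J5=24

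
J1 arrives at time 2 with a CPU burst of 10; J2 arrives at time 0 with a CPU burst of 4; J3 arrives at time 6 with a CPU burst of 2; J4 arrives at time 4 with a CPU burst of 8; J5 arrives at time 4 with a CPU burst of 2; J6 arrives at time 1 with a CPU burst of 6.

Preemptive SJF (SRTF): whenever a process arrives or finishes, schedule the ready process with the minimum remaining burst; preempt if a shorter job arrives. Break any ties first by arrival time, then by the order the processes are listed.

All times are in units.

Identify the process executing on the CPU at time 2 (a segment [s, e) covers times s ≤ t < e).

J2

Gantt: | J2 0-4 | J5 4-6 | J3 6-8 | J6 8-14 | J4 14-22 | J1 22-32 |
Completion: J1=32  J2=4  J3=8  J4=22  J5=6  J6=14
Turnaround (C−A): J1=30  J2=4  J3=2  J4=18  J5=2  J6=13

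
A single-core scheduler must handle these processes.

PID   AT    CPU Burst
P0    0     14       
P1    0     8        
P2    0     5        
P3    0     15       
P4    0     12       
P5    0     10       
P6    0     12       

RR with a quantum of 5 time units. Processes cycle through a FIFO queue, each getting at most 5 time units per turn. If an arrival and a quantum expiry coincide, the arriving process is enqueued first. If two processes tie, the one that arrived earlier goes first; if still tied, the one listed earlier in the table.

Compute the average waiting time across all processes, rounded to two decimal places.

Gantt: | P0 0-5 | P1 5-10 | P2 10-15 | P3 15-20 | P4 20-25 | P5 25-30 | P6 30-35 | P0 35-40 | P1 40-43 | P3 43-48 | P4 48-53 | P5 53-58 | P6 58-63 | P0 63-67 | P3 67-72 | P4 72-74 | P6 74-76 |
Completion: P0=67  P1=43  P2=15  P3=72  P4=74  P5=58  P6=76
Turnaround (C−A): P0=67  P1=43  P2=15  P3=72  P4=74  P5=58  P6=76
Waiting times: P0=53, P1=35, P2=10, P3=57, P4=62, P5=48, P6=64
Average waiting = (53+35+10+57+62+48+64) / 7 = 329/7 = 47.00

47.00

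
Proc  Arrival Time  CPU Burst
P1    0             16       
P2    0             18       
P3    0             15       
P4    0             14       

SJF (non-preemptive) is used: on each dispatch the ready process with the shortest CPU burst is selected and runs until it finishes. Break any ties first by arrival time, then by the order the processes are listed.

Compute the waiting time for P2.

45

Gantt: | P4 0-14 | P3 14-29 | P1 29-45 | P2 45-63 |
Completion: P1=45  P2=63  P3=29  P4=14
Turnaround (C−A): P1=45  P2=63  P3=29  P4=14
Waiting(P2) = turnaround − burst = 63 − 18 = 45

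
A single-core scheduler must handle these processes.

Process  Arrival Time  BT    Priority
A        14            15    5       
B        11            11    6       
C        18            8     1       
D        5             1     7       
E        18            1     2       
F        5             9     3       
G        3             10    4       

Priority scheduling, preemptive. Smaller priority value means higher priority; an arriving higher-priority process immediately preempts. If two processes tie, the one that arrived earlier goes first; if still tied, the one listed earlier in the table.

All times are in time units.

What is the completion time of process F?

14

Schedule: | idle 0-3 | G 3-5 | F 5-14 | G 14-18 | C 18-26 | E 26-27 | G 27-31 | A 31-46 | B 46-57 | D 57-58 |
Completion: A=46  B=57  C=26  D=58  E=27  F=14  G=31
Turnaround (C−A): A=32  B=46  C=8  D=53  E=9  F=9  G=28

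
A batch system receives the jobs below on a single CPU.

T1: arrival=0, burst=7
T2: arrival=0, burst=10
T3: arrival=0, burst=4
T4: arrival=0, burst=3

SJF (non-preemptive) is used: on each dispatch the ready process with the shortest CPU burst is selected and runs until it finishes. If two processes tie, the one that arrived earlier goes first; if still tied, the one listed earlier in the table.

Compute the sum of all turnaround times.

Schedule: | T4 0-3 | T3 3-7 | T1 7-14 | T2 14-24 |
Completion: T1=14  T2=24  T3=7  T4=3
Turnaround (C−A): T1=14  T2=24  T3=7  T4=3
Turnaround = completion − arrival: T1=14, T2=24, T3=7, T4=3
Total turnaround = 14 + 24 + 7 + 3 = 48

48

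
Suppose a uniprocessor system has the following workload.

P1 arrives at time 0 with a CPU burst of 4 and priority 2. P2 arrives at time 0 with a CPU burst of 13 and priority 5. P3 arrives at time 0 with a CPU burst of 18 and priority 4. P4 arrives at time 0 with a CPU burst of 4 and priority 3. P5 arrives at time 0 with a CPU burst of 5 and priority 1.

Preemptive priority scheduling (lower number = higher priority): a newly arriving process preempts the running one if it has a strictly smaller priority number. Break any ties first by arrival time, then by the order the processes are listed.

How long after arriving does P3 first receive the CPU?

Timeline: | P5 0-5 | P1 5-9 | P4 9-13 | P3 13-31 | P2 31-44 |
Completion: P1=9  P2=44  P3=31  P4=13  P5=5
Turnaround (C−A): P1=9  P2=44  P3=31  P4=13  P5=5
Response(P3) = first start − arrival = 13 − 0 = 13

13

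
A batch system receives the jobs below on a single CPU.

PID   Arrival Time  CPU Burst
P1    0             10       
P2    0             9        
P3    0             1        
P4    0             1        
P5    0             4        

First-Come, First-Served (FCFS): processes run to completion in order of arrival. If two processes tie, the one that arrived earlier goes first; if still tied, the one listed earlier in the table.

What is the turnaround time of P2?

Gantt: | P1 0-10 | P2 10-19 | P3 19-20 | P4 20-21 | P5 21-25 |
Completion: P1=10  P2=19  P3=20  P4=21  P5=25
Turnaround(P2) = completion − arrival = 19 − 0 = 19

19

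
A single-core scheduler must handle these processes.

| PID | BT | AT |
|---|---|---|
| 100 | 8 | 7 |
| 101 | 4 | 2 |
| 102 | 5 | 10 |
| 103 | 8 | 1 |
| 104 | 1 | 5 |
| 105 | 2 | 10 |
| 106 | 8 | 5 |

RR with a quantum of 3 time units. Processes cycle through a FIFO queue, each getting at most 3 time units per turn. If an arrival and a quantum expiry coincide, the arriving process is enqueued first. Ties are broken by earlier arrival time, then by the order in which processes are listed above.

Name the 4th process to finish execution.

103

Timeline: | idle 0-1 | 103 1-4 | 101 4-7 | 103 7-10 | 104 10-11 | 106 11-14 | 100 14-17 | 101 17-18 | 102 18-21 | 105 21-23 | 103 23-25 | 106 25-28 | 100 28-31 | 102 31-33 | 106 33-35 | 100 35-37 |
Completion: 100=37  101=18  102=33  103=25  104=11  105=23  106=35
Turnaround (C−A): 100=30  101=16  102=23  103=24  104=6  105=13  106=30
Finish order: 104 → 101 → 105 → 103 → 102 → 106 → 100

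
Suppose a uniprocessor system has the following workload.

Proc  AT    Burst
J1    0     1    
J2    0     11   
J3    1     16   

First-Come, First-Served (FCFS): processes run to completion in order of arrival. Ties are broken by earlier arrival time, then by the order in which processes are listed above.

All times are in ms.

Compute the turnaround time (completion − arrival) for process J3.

Schedule: | J1 0-1 | J2 1-12 | J3 12-28 |
Completion: J1=1  J2=12  J3=28
Turnaround (C−A): J1=1  J2=12  J3=27
Turnaround(J3) = completion − arrival = 28 − 1 = 27

27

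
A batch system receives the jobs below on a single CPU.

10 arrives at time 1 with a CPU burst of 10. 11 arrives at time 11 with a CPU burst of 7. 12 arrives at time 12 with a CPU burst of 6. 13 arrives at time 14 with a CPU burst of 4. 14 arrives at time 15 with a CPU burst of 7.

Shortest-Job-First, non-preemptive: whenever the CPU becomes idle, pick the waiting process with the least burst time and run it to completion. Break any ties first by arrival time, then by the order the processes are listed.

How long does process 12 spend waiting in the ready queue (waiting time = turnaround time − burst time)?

Gantt: | idle 0-1 | 10 1-11 | 11 11-18 | 13 18-22 | 12 22-28 | 14 28-35 |
Completion: 10=11  11=18  12=28  13=22  14=35
Turnaround (C−A): 10=10  11=7  12=16  13=8  14=20
Waiting(12) = turnaround − burst = 16 − 6 = 10

10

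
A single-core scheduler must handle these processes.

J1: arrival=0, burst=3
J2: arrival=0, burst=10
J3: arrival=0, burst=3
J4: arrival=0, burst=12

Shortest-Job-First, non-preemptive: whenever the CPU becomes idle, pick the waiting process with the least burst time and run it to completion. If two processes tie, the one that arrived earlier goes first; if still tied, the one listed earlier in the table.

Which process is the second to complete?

Schedule: | J1 0-3 | J3 3-6 | J2 6-16 | J4 16-28 |
Completion: J1=3  J2=16  J3=6  J4=28
Finish order: J1 → J3 → J2 → J4

J3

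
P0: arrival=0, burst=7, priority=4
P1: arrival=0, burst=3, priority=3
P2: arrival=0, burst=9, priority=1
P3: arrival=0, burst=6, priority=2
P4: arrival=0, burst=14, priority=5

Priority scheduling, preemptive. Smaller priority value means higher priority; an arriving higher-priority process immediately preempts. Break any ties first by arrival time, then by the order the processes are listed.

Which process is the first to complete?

Timeline: | P2 0-9 | P3 9-15 | P1 15-18 | P0 18-25 | P4 25-39 |
Completion: P0=25  P1=18  P2=9  P3=15  P4=39
Finish order: P2 → P3 → P1 → P0 → P4

P2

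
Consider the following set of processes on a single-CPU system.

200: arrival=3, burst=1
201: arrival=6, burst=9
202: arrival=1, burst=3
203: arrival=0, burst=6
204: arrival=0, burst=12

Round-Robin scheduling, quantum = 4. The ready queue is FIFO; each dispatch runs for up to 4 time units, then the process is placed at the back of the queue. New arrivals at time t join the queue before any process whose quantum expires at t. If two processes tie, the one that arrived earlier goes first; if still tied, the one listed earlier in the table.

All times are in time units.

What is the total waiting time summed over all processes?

Schedule: | 203 0-4 | 204 4-8 | 202 8-11 | 200 11-12 | 203 12-14 | 201 14-18 | 204 18-22 | 201 22-26 | 204 26-30 | 201 30-31 |
Completion: 200=12  201=31  202=11  203=14  204=30
Turnaround (C−A): 200=9  201=25  202=10  203=14  204=30
Waiting = turnaround − burst: 200=8, 201=16, 202=7, 203=8, 204=18
Total waiting = 8 + 16 + 7 + 8 + 18 = 57

57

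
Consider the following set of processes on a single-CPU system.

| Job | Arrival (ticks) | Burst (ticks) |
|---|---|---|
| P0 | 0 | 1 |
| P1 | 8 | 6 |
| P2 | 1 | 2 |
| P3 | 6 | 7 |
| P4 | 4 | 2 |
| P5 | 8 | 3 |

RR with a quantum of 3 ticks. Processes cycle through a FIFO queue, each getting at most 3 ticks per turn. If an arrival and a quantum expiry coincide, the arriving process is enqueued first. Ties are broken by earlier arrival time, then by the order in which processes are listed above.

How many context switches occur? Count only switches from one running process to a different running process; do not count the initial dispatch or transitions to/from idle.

Timeline: | P0 0-1 | P2 1-3 | idle 3-4 | P4 4-6 | P3 6-9 | P1 9-12 | P5 12-15 | P3 15-18 | P1 18-21 | P3 21-22 |
Completion: P0=1  P1=21  P2=3  P3=22  P4=6  P5=15
Turnaround (C−A): P0=1  P1=13  P2=2  P3=16  P4=2  P5=7

7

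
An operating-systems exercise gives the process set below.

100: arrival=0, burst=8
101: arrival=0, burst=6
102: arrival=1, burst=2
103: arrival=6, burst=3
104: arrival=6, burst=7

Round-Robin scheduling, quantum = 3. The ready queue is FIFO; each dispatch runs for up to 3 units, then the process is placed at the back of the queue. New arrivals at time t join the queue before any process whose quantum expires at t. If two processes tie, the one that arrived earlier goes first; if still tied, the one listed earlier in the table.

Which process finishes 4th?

Schedule: | 100 0-3 | 101 3-6 | 102 6-8 | 100 8-11 | 103 11-14 | 104 14-17 | 101 17-20 | 100 20-22 | 104 22-26 |
Completion: 100=22  101=20  102=8  103=14  104=26
Turnaround (C−A): 100=22  101=20  102=7  103=8  104=20
Finish order: 102 → 103 → 101 → 100 → 104

100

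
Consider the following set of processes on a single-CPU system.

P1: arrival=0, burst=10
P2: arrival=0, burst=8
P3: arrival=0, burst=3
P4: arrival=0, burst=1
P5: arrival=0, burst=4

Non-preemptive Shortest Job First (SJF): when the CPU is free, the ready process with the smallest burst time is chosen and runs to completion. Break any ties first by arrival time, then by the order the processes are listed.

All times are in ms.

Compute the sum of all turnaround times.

Gantt: | P4 0-1 | P3 1-4 | P5 4-8 | P2 8-16 | P1 16-26 |
Completion: P1=26  P2=16  P3=4  P4=1  P5=8
Turnaround = completion − arrival: P1=26, P2=16, P3=4, P4=1, P5=8
Total turnaround = 26 + 16 + 4 + 1 + 8 = 55

55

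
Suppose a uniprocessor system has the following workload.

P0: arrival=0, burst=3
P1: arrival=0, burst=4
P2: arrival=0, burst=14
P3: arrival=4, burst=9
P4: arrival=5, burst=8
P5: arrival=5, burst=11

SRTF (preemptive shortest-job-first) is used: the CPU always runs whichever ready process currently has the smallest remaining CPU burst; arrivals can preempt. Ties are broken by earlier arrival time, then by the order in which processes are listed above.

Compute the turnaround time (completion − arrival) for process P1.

Gantt: | P0 0-3 | P1 3-7 | P4 7-15 | P3 15-24 | P5 24-35 | P2 35-49 |
Completion: P0=3  P1=7  P2=49  P3=24  P4=15  P5=35
Turnaround (C−A): P0=3  P1=7  P2=49  P3=20  P4=10  P5=30
Turnaround(P1) = completion − arrival = 7 − 0 = 7

7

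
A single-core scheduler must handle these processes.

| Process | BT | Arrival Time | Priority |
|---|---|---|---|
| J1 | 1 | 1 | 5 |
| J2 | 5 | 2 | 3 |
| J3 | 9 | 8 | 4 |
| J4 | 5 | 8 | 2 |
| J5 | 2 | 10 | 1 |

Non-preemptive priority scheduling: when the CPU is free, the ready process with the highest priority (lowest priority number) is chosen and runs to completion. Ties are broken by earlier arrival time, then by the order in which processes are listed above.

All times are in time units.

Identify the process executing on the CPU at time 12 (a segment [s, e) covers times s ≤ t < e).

J4

Timeline: | idle 0-1 | J1 1-2 | J2 2-7 | idle 7-8 | J4 8-13 | J5 13-15 | J3 15-24 |
Completion: J1=2  J2=7  J3=24  J4=13  J5=15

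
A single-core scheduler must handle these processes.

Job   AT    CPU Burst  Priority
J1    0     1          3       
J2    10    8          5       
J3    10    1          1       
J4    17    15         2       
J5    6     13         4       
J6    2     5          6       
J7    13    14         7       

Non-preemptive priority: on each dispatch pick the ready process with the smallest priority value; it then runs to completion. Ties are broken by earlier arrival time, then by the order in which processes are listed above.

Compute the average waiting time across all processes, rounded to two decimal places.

Timeline: | J1 0-1 | idle 1-2 | J6 2-7 | J5 7-20 | J3 20-21 | J4 21-36 | J2 36-44 | J7 44-58 |
Completion: J1=1  J2=44  J3=21  J4=36  J5=20  J6=7  J7=58
Turnaround (C−A): J1=1  J2=34  J3=11  J4=19  J5=14  J6=5  J7=45
Waiting times: J1=0, J2=26, J3=10, J4=4, J5=1, J6=0, J7=31
Average waiting = (0+26+10+4+1+0+31) / 7 = 72/7 = 10.29

10.29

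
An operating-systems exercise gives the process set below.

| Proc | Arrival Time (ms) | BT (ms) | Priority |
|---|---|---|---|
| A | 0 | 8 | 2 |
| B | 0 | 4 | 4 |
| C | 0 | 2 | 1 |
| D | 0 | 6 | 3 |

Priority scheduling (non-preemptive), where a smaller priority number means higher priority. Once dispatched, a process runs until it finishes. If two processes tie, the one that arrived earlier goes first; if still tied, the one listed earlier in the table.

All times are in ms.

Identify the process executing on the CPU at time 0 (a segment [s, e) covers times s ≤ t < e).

Timeline: | C 0-2 | A 2-10 | D 10-16 | B 16-20 |
Completion: A=10  B=20  C=2  D=16

C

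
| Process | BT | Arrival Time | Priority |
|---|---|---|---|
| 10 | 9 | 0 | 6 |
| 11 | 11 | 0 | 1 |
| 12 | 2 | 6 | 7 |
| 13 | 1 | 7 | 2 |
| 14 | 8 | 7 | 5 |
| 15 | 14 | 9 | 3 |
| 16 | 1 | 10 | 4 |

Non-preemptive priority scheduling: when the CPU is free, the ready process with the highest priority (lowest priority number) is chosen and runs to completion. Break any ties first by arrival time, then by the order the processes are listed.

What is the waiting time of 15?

Schedule: | 11 0-11 | 13 11-12 | 15 12-26 | 16 26-27 | 14 27-35 | 10 35-44 | 12 44-46 |
Completion: 10=44  11=11  12=46  13=12  14=35  15=26  16=27
Turnaround (C−A): 10=44  11=11  12=40  13=5  14=28  15=17  16=17
Waiting(15) = turnaround − burst = 17 − 14 = 3

3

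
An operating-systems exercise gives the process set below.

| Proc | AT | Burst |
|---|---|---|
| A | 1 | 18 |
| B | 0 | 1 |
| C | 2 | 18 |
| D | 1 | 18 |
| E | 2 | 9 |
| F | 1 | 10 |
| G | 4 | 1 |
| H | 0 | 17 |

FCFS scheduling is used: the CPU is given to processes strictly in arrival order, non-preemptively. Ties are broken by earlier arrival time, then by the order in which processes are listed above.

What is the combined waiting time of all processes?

Schedule: | B 0-1 | H 1-18 | A 18-36 | D 36-54 | F 54-64 | C 64-82 | E 82-91 | G 91-92 |
Completion: A=36  B=1  C=82  D=54  E=91  F=64  G=92  H=18
Turnaround (C−A): A=35  B=1  C=80  D=53  E=89  F=63  G=88  H=18
Waiting = turnaround − burst: A=17, B=0, C=62, D=35, E=80, F=53, G=87, H=1
Total waiting = 17 + 0 + 62 + 35 + 80 + 53 + 87 + 1 = 335

335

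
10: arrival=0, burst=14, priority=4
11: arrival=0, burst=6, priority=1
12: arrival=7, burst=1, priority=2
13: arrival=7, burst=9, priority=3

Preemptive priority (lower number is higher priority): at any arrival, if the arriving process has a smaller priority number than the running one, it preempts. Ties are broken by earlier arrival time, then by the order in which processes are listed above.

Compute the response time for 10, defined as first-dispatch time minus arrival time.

Timeline: | 11 0-6 | 10 6-7 | 12 7-8 | 13 8-17 | 10 17-30 |
Completion: 10=30  11=6  12=8  13=17
Response(10) = first start − arrival = 6 − 0 = 6

6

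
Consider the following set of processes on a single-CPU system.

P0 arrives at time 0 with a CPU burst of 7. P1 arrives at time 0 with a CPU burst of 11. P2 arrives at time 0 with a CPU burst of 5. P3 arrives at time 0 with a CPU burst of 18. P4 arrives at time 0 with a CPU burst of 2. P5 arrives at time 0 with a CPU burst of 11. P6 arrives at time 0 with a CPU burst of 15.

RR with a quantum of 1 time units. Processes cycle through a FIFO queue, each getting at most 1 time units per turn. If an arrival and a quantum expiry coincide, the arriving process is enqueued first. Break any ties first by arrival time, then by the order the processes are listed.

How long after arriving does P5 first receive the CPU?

Schedule: | P0 0-1 | P1 1-2 | P2 2-3 | P3 3-4 | P4 4-5 | P5 5-6 | P6 6-7 | P0 7-8 | P1 8-9 | P2 9-10 | P3 10-11 | P4 11-12 | P5 12-13 | P6 13-14 | P0 14-15 | P1 15-16 | P2 16-17 | P3 17-18 | P5 18-19 | P6 19-20 | P0 20-21 | P1 21-22 | P2 22-23 | P3 23-24 | P5 24-25 | P6 25-26 | P0 26-27 | P1 27-28 | P2 28-29 | P3 29-30 | P5 30-31 | P6 31-32 | P0 32-33 | P1 33-34 | P3 34-35 | P5 35-36 | P6 36-37 | P0 37-38 | P1 38-39 | P3 39-40 | P5 40-41 | P6 41-42 | P1 42-43 | P3 43-44 | P5 44-45 | P6 45-46 | P1 46-47 | P3 47-48 | P5 48-49 | P6 49-50 | P1 50-51 | P3 51-52 | P5 52-53 | P6 53-54 | P1 54-55 | P3 55-56 | P5 56-57 | P6 57-58 | P3 58-59 | P6 59-60 | P3 60-61 | P6 61-62 | P3 62-63 | P6 63-64 | P3 64-65 | P6 65-66 | P3 66-69 |
Completion: P0=38  P1=55  P2=29  P3=69  P4=12  P5=57  P6=66
Response(P5) = first start − arrival = 5 − 0 = 5

5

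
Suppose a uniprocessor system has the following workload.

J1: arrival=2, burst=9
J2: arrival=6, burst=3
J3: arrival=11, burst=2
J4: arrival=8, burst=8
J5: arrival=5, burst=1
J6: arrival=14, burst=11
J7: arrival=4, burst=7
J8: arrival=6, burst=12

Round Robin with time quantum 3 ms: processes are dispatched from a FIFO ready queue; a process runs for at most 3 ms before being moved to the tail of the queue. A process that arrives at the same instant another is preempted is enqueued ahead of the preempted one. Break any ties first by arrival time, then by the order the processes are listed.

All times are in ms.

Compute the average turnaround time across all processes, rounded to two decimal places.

27.13

Timeline: | idle 0-2 | J1 2-5 | J7 5-8 | J5 8-9 | J1 9-12 | J2 12-15 | J8 15-18 | J4 18-21 | J7 21-24 | J3 24-26 | J1 26-29 | J6 29-32 | J8 32-35 | J4 35-38 | J7 38-39 | J6 39-42 | J8 42-45 | J4 45-47 | J6 47-50 | J8 50-53 | J6 53-55 |
Completion: J1=29  J2=15  J3=26  J4=47  J5=9  J6=55  J7=39  J8=53
Turnaround (C−A): J1=27  J2=9  J3=15  J4=39  J5=4  J6=41  J7=35  J8=47
Turnaround times: J1=27, J2=9, J3=15, J4=39, J5=4, J6=41, J7=35, J8=47
Average turnaround = (27+9+15+39+4+41+35+47) / 8 = 217/8 = 27.13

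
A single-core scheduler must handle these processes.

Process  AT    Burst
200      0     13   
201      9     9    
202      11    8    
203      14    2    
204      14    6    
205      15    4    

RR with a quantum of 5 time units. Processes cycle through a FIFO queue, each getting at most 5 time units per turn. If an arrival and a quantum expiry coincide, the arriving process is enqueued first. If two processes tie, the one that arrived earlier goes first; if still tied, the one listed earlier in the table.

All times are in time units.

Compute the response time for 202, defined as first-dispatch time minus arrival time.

7

Gantt: | 200 0-10 | 201 10-15 | 200 15-18 | 202 18-23 | 203 23-25 | 204 25-30 | 205 30-34 | 201 34-38 | 202 38-41 | 204 41-42 |
Completion: 200=18  201=38  202=41  203=25  204=42  205=34
Turnaround (C−A): 200=18  201=29  202=30  203=11  204=28  205=19
Response(202) = first start − arrival = 18 − 11 = 7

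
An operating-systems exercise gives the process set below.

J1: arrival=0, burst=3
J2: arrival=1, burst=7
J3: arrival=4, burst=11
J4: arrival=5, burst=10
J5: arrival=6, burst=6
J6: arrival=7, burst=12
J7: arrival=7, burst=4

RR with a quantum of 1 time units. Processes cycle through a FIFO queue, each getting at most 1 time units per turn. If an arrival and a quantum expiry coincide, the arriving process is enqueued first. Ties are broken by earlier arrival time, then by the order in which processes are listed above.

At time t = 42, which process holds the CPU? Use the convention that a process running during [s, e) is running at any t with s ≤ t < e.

Schedule: | J1 0-1 | J2 1-2 | J1 2-3 | J2 3-4 | J1 4-5 | J3 5-6 | J2 6-7 | J4 7-8 | J5 8-9 | J3 9-10 | J6 10-11 | J7 11-12 | J2 12-13 | J4 13-14 | J5 14-15 | J3 15-16 | J6 16-17 | J7 17-18 | J2 18-19 | J4 19-20 | J5 20-21 | J3 21-22 | J6 22-23 | J7 23-24 | J2 24-25 | J4 25-26 | J5 26-27 | J3 27-28 | J6 28-29 | J7 29-30 | J2 30-31 | J4 31-32 | J5 32-33 | J3 33-34 | J6 34-35 | J4 35-36 | J5 36-37 | J3 37-38 | J6 38-39 | J4 39-40 | J3 40-41 | J6 41-42 | J4 42-43 | J3 43-44 | J6 44-45 | J4 45-46 | J3 46-47 | J6 47-48 | J4 48-49 | J3 49-50 | J6 50-53 |
Completion: J1=5  J2=31  J3=50  J4=49  J5=37  J6=53  J7=30
Turnaround (C−A): J1=5  J2=30  J3=46  J4=44  J5=31  J6=46  J7=23

J4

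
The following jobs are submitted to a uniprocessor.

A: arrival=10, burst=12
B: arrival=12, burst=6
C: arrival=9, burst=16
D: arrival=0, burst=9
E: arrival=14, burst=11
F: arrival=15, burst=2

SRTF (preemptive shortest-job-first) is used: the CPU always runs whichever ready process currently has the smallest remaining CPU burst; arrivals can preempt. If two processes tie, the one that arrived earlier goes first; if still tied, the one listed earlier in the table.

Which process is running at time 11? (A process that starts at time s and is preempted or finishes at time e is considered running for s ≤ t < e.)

Gantt: | D 0-9 | C 9-10 | A 10-12 | B 12-15 | F 15-17 | B 17-20 | A 20-30 | E 30-41 | C 41-56 |
Completion: A=30  B=20  C=56  D=9  E=41  F=17
Turnaround (C−A): A=20  B=8  C=47  D=9  E=27  F=2

A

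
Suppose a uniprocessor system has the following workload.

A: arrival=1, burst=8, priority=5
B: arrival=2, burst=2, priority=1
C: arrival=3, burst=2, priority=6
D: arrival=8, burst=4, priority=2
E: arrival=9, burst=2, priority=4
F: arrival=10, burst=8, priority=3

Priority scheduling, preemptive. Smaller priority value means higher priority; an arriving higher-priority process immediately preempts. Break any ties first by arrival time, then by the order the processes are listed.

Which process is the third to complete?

F

Timeline: | idle 0-1 | A 1-2 | B 2-4 | A 4-8 | D 8-12 | F 12-20 | E 20-22 | A 22-25 | C 25-27 |
Completion: A=25  B=4  C=27  D=12  E=22  F=20
Turnaround (C−A): A=24  B=2  C=24  D=4  E=13  F=10
Finish order: B → D → F → E → A → C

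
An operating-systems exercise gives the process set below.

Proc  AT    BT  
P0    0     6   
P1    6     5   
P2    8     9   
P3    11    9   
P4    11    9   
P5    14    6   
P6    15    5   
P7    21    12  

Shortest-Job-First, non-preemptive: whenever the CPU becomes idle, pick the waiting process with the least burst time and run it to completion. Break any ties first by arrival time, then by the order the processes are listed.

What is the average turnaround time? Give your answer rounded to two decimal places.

Timeline: | P0 0-6 | P1 6-11 | P2 11-20 | P6 20-25 | P5 25-31 | P3 31-40 | P4 40-49 | P7 49-61 |
Completion: P0=6  P1=11  P2=20  P3=40  P4=49  P5=31  P6=25  P7=61
Turnaround (C−A): P0=6  P1=5  P2=12  P3=29  P4=38  P5=17  P6=10  P7=40
Turnaround times: P0=6, P1=5, P2=12, P3=29, P4=38, P5=17, P6=10, P7=40
Average turnaround = (6+5+12+29+38+17+10+40) / 8 = 157/8 = 19.63

19.63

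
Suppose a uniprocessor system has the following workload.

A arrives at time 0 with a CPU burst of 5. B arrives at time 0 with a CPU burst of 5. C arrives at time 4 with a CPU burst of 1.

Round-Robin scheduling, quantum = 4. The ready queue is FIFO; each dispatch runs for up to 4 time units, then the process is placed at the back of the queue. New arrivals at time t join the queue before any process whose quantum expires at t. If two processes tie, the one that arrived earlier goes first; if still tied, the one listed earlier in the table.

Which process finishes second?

Schedule: | A 0-4 | B 4-8 | C 8-9 | A 9-10 | B 10-11 |
Completion: A=10  B=11  C=9
Turnaround (C−A): A=10  B=11  C=5
Finish order: C → A → B

A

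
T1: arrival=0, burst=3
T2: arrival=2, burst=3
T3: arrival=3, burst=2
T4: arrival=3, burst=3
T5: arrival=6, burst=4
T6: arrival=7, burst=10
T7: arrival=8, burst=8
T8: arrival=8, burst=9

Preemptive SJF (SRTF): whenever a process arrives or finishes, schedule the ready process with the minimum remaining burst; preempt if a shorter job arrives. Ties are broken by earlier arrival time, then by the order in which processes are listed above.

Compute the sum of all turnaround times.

102

Gantt: | T1 0-3 | T3 3-5 | T2 5-8 | T4 8-11 | T5 11-15 | T7 15-23 | T8 23-32 | T6 32-42 |
Completion: T1=3  T2=8  T3=5  T4=11  T5=15  T6=42  T7=23  T8=32
Turnaround = completion − arrival: T1=3, T2=6, T3=2, T4=8, T5=9, T6=35, T7=15, T8=24
Total turnaround = 3 + 6 + 2 + 8 + 9 + 35 + 15 + 24 = 102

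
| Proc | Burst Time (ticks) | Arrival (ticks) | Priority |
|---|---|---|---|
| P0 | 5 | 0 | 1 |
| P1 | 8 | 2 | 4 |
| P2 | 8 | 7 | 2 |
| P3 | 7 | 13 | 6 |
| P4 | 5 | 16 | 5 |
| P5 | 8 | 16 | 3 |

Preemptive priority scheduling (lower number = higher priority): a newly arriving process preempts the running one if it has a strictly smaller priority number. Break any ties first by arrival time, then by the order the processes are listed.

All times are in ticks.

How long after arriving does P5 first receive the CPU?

Schedule: | P0 0-5 | P1 5-7 | P2 7-15 | P1 15-16 | P5 16-24 | P1 24-29 | P4 29-34 | P3 34-41 |
Completion: P0=5  P1=29  P2=15  P3=41  P4=34  P5=24
Response(P5) = first start − arrival = 16 − 16 = 0

0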